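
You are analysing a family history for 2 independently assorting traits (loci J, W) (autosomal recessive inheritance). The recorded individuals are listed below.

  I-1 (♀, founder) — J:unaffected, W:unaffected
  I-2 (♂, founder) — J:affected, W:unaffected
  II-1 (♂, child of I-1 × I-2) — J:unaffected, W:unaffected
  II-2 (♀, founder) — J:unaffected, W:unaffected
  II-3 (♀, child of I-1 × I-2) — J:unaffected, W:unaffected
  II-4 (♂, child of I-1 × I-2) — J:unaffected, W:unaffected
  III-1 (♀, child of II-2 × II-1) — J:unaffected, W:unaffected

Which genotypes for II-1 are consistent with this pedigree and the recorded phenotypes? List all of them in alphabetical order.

J/I-1 un ·: JJ|Jj
J/I-2 aff ·: jj
J/II-1 un I-1×I-2: Jj
J/II-2 un ·: JJ|Jj
J/II-3 un I-1×I-2: Jj
J/II-4 un I-1×I-2: Jj
J/III-1 un II-2×II-1: JJ|Jj
⇒ J over [I-1,I-2,II-1,II-2,II-3,II-4,III-1]: 8 consistent
W/I-1 un ·: WW|Ww
W/I-2 un ·: WW|Ww
W/II-1 un I-1×I-2: WW|Ww
W/II-2 un ·: WW|Ww
W/II-3 un I-1×I-2: WW|Ww
W/II-4 un I-1×I-2: WW|Ww
W/III-1 un II-2×II-1: WW|Ww
⇒ W over [I-1,I-2,II-1,II-2,II-3,II-4,III-1]: 87 consistent

II-1 ∈ {Jj WW, Jj Ww}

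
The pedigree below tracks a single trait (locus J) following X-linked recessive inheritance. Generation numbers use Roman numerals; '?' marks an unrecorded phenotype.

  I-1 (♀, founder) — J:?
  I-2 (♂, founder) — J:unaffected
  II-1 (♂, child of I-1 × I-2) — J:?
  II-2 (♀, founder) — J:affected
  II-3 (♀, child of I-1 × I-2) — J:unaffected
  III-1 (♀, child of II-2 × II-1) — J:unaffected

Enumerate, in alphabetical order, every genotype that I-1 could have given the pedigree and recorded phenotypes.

J/I-1 ? ·: X^JX^J|X^JX^j
J/I-2 un ·: X^JY
J/II-1 ? I-1×I-2: X^JY
J/II-2 aff ·: X^jX^j
J/II-3 un I-1×I-2: X^JX^J|X^JX^j
J/III-1 un II-2×II-1: X^JX^j
⇒ J over [I-1,I-2,II-1,II-2,II-3,III-1]: 3 consistent

I-1 ∈ {X^JX^J, X^JX^j}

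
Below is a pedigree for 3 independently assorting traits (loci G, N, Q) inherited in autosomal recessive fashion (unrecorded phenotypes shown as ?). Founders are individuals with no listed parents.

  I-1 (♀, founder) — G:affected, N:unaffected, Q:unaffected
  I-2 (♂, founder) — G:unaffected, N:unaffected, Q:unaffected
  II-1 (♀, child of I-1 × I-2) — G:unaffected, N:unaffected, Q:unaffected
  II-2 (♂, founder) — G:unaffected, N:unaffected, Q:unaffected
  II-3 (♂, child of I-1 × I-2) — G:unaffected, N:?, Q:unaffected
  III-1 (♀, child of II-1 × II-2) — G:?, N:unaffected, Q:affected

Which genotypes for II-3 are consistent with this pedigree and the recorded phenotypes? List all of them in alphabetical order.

G/I-1 aff ·: gg
G/I-2 un ·: GG|Gg
G/II-1 un I-1×I-2: Gg
G/II-2 un ·: GG|Gg
G/II-3 un I-1×I-2: Gg
G/III-1 ? II-1×II-2: GG|Gg|gg
⇒ G over [I-1,I-2,II-1,II-2,II-3,III-1]: 10 consistent
N/I-1 un ·: NN|Nn
N/I-2 un ·: NN|Nn
N/II-1 un I-1×I-2: NN|Nn
N/II-2 un ·: NN|Nn
N/II-3 ? I-1×I-2: NN|Nn|nn
N/III-1 un II-1×II-2: NN|Nn
⇒ N over [I-1,I-2,II-1,II-2,II-3,III-1]: 52 consistent
Q/I-1 un ·: QQ|Qq
Q/I-2 un ·: QQ|Qq
Q/II-1 un I-1×I-2: Qq
Q/II-2 un ·: Qq
Q/II-3 un I-1×I-2: QQ|Qq
Q/III-1 aff II-1×II-2: qq
⇒ Q over [I-1,I-2,II-1,II-2,II-3,III-1]: 6 consistent

II-3 ∈ {Gg NN QQ, Gg NN Qq, Gg Nn QQ, Gg Nn Qq, Gg nn QQ, Gg nn Qq}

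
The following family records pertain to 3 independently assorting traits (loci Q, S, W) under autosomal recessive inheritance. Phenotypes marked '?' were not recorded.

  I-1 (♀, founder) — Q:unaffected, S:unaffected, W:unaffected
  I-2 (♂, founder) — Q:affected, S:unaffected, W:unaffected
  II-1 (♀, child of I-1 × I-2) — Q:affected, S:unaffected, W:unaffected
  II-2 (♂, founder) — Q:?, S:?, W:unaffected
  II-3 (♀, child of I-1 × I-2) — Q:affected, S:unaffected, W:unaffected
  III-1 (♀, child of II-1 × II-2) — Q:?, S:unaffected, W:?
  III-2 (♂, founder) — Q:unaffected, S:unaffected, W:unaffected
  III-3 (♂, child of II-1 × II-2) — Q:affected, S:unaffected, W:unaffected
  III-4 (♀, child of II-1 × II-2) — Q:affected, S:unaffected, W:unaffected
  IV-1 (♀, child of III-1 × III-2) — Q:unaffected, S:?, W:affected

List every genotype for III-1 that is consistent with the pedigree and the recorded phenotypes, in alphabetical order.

III-1 ∈ {Qq SS Ww, Qq SS ww, Qq Ss Ww, Qq Ss ww, qq SS Ww, qq SS ww, qq Ss Ww, qq Ss ww}

Q/I-1 un ·: Qq
Q/I-2 aff ·: qq
Q/II-1 aff I-1×I-2: qq
Q/II-2 ? ·: Qq|qq
Q/II-3 aff I-1×I-2: qq
Q/III-1 ? II-1×II-2: Qq|qq
Q/III-2 un ·: QQ|Qq
Q/III-3 aff II-1×II-2: qq
Q/III-4 aff II-1×II-2: qq
Q/IV-1 un III-1×III-2: QQ|Qq
⇒ Q over [I-1,I-2,II-1,II-2,II-3,III-1,III-2,III-3,III-4,IV-1]: 8 consistent
S/I-1 un ·: SS|Ss
S/I-2 un ·: SS|Ss
S/II-1 un I-1×I-2: SS|Ss
S/II-2 ? ·: SS|Ss|ss
S/II-3 un I-1×I-2: SS|Ss
S/III-1 un II-1×II-2: SS|Ss
S/III-2 un ·: SS|Ss
S/III-3 un II-1×II-2: SS|Ss
S/III-4 un II-1×II-2: SS|Ss
S/IV-1 ? III-1×III-2: SS|Ss|ss
⇒ S over [I-1,I-2,II-1,II-2,II-3,III-1,III-2,III-3,III-4,IV-1]: 694 consistent
W/I-1 un ·: WW|Ww
W/I-2 un ·: WW|Ww
W/II-1 un I-1×I-2: WW|Ww
W/II-2 un ·: WW|Ww
W/II-3 un I-1×I-2: WW|Ww
W/III-1 ? II-1×II-2: Ww|ww
W/III-2 un ·: Ww
W/III-3 un II-1×II-2: WW|Ww
W/III-4 un II-1×II-2: WW|Ww
W/IV-1 aff III-1×III-2: ww
⇒ W over [I-1,I-2,II-1,II-2,II-3,III-1,III-2,III-3,III-4,IV-1]: 100 consistent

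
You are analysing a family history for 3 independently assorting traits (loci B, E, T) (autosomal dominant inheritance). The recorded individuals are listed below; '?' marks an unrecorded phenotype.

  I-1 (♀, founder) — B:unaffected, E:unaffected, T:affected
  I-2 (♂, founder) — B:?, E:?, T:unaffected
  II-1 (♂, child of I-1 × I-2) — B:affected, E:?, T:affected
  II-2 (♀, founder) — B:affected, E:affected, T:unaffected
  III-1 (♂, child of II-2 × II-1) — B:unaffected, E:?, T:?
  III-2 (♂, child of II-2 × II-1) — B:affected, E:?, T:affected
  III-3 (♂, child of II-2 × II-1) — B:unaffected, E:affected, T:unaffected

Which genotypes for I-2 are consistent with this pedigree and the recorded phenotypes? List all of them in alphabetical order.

B/I-1 un ·: bb
B/I-2 ? ·: Bb|BB
B/II-1 aff I-1×I-2: Bb
B/II-2 aff ·: Bb
B/III-1 un II-2×II-1: bb
B/III-2 aff II-2×II-1: Bb|BB
B/III-3 un II-2×II-1: bb
⇒ B over [I-1,I-2,II-1,II-2,III-1,III-2,III-3]: 4 consistent
E/I-1 un ·: ee
E/I-2 ? ·: ee|Ee|EE
E/II-1 ? I-1×I-2: ee|Ee
E/II-2 aff ·: Ee|EE
E/III-1 ? II-2×II-1: ee|Ee|EE
E/III-2 ? II-2×II-1: ee|Ee|EE
E/III-3 aff II-2×II-1: Ee|EE
⇒ E over [I-1,I-2,II-1,II-2,III-1,III-2,III-3]: 62 consistent
T/I-1 aff ·: Tt|TT
T/I-2 un ·: tt
T/II-1 aff I-1×I-2: Tt
T/II-2 un ·: tt
T/III-1 ? II-2×II-1: tt|Tt
T/III-2 aff II-2×II-1: Tt
T/III-3 un II-2×II-1: tt
⇒ T over [I-1,I-2,II-1,II-2,III-1,III-2,III-3]: 4 consistent

I-2 ∈ {BB EE tt, BB Ee tt, BB ee tt, Bb EE tt, Bb Ee tt, Bb ee tt}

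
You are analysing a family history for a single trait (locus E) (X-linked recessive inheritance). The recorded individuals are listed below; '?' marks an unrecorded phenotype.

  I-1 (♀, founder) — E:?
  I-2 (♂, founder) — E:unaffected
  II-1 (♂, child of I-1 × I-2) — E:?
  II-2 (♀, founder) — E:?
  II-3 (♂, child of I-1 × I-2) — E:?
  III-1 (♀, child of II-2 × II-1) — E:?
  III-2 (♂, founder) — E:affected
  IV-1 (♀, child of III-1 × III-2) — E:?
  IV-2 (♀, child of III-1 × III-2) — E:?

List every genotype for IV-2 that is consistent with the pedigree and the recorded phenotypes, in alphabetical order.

E/I-1 ? ·: X^EX^E|X^EX^e|X^eX^e
E/I-2 un ·: X^EY
E/II-1 ? I-1×I-2: X^EY|X^eY
E/II-2 ? ·: X^EX^E|X^EX^e|X^eX^e
E/II-3 ? I-1×I-2: X^EY|X^eY
E/III-1 ? II-2×II-1: X^EX^E|X^EX^e|X^eX^e
E/III-2 aff ·: X^eY
E/IV-1 ? III-1×III-2: X^EX^e|X^eX^e
E/IV-2 ? III-1×III-2: X^EX^e|X^eX^e
⇒ E over [I-1,I-2,II-1,II-2,II-3,III-1,III-2,IV-1,IV-2]: 60 consistent

IV-2 ∈ {X^EX^e, X^eX^e}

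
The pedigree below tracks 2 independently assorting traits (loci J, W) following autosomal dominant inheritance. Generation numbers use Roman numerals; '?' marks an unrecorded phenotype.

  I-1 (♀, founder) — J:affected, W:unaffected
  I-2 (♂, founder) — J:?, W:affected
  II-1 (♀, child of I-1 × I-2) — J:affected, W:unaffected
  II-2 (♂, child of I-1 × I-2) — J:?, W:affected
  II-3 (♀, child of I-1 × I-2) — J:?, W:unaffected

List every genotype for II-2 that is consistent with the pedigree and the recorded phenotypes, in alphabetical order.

J/I-1 aff ·: Jj|JJ
J/I-2 ? ·: jj|Jj|JJ
J/II-1 aff I-1×I-2: Jj|JJ
J/II-2 ? I-1×I-2: jj|Jj|JJ
J/II-3 ? I-1×I-2: jj|Jj|JJ
⇒ J over [I-1,I-2,II-1,II-2,II-3]: 40 consistent
W/I-1 un ·: ww
W/I-2 aff ·: Ww
W/II-1 un I-1×I-2: ww
W/II-2 aff I-1×I-2: Ww
W/II-3 un I-1×I-2: ww
⇒ W over [I-1,I-2,II-1,II-2,II-3]: 1 consistent

II-2 ∈ {JJ Ww, Jj Ww, jj Ww}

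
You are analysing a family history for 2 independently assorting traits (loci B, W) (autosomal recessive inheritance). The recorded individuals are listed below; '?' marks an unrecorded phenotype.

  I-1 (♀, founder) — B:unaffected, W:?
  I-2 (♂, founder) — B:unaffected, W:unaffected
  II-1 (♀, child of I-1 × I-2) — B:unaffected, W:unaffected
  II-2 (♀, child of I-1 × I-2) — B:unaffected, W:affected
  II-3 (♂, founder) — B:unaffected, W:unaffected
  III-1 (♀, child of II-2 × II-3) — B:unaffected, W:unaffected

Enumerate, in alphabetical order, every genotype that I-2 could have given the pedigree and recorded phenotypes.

B/I-1 un ·: BB|Bb
B/I-2 un ·: BB|Bb
B/II-1 un I-1×I-2: BB|Bb
B/II-2 un I-1×I-2: BB|Bb
B/II-3 un ·: BB|Bb
B/III-1 un II-2×II-3: BB|Bb
⇒ B over [I-1,I-2,II-1,II-2,II-3,III-1]: 45 consistent
W/I-1 ? ·: Ww|ww
W/I-2 un ·: Ww
W/II-1 un I-1×I-2: WW|Ww
W/II-2 aff I-1×I-2: ww
W/II-3 un ·: WW|Ww
W/III-1 un II-2×II-3: Ww
⇒ W over [I-1,I-2,II-1,II-2,II-3,III-1]: 6 consistent

I-2 ∈ {BB Ww, Bb Ww}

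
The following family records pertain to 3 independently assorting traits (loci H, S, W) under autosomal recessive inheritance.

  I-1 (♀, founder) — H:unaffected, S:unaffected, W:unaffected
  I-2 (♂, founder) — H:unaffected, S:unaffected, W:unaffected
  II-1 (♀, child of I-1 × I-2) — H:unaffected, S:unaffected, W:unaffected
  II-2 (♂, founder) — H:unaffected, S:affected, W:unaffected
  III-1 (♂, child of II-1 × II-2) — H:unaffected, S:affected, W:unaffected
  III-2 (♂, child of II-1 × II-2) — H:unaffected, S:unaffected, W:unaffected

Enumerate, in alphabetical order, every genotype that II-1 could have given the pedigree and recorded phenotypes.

II-1 ∈ {HH Ss WW, HH Ss Ww, Hh Ss WW, Hh Ss Ww}

H/I-1 un ·: HH|Hh
H/I-2 un ·: HH|Hh
H/II-1 un I-1×I-2: HH|Hh
H/II-2 un ·: HH|Hh
H/III-1 un II-1×II-2: HH|Hh
H/III-2 un II-1×II-2: HH|Hh
⇒ H over [I-1,I-2,II-1,II-2,III-1,III-2]: 44 consistent
S/I-1 un ·: SS|Ss
S/I-2 un ·: SS|Ss
S/II-1 un I-1×I-2: Ss
S/II-2 aff ·: ss
S/III-1 aff II-1×II-2: ss
S/III-2 un II-1×II-2: Ss
⇒ S over [I-1,I-2,II-1,II-2,III-1,III-2]: 3 consistent
W/I-1 un ·: WW|Ww
W/I-2 un ·: WW|Ww
W/II-1 un I-1×I-2: WW|Ww
W/II-2 un ·: WW|Ww
W/III-1 un II-1×II-2: WW|Ww
W/III-2 un II-1×II-2: WW|Ww
⇒ W over [I-1,I-2,II-1,II-2,III-1,III-2]: 44 consistent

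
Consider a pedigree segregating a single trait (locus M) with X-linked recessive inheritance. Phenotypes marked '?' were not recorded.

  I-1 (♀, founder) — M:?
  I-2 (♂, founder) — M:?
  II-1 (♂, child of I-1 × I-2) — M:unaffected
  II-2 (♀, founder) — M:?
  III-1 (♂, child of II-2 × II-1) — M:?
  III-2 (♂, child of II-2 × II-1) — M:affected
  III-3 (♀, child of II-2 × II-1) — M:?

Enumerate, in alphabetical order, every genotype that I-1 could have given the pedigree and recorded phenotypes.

I-1 ∈ {X^MX^M, X^MX^m}

M/I-1 ? ·: X^MX^M|X^MX^m
M/I-2 ? ·: X^MY|X^mY
M/II-1 un I-1×I-2: X^MY
M/II-2 ? ·: X^MX^m|X^mX^m
M/III-1 ? II-2×II-1: X^MY|X^mY
M/III-2 aff II-2×II-1: X^mY
M/III-3 ? II-2×II-1: X^MX^M|X^MX^m
⇒ M over [I-1,I-2,II-1,II-2,III-1,III-2,III-3]: 20 consistent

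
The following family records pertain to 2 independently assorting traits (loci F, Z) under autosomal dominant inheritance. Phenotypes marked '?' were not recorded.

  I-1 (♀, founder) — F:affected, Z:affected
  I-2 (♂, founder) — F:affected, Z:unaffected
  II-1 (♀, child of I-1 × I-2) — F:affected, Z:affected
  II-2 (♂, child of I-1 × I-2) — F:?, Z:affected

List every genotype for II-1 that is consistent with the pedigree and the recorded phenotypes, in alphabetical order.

F/I-1 aff ·: Ff|FF
F/I-2 aff ·: Ff|FF
F/II-1 aff I-1×I-2: Ff|FF
F/II-2 ? I-1×I-2: ff|Ff|FF
⇒ F over [I-1,I-2,II-1,II-2]: 15 consistent
Z/I-1 aff ·: Zz|ZZ
Z/I-2 un ·: zz
Z/II-1 aff I-1×I-2: Zz
Z/II-2 aff I-1×I-2: Zz
⇒ Z over [I-1,I-2,II-1,II-2]: 2 consistent

II-1 ∈ {FF Zz, Ff Zz}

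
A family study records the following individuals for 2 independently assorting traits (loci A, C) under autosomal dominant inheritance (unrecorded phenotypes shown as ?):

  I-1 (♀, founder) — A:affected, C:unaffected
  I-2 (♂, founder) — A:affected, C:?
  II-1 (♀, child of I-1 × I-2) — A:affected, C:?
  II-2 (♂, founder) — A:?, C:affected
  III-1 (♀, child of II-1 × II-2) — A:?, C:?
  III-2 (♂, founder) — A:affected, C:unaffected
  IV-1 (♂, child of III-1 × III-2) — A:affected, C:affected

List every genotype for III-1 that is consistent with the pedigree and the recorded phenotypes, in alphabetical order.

A/I-1 aff ·: Aa|AA
A/I-2 aff ·: Aa|AA
A/II-1 aff I-1×I-2: Aa|AA
A/II-2 ? ·: aa|Aa|AA
A/III-1 ? II-1×II-2: aa|Aa|AA
A/III-2 aff ·: Aa|AA
A/IV-1 aff III-1×III-2: Aa|AA
⇒ A over [I-1,I-2,II-1,II-2,III-1,III-2,IV-1]: 122 consistent
C/I-1 un ·: cc
C/I-2 ? ·: cc|Cc|CC
C/II-1 ? I-1×I-2: cc|Cc
C/II-2 aff ·: Cc|CC
C/III-1 ? II-1×II-2: Cc|CC
C/III-2 un ·: cc
C/IV-1 aff III-1×III-2: Cc
⇒ C over [I-1,I-2,II-1,II-2,III-1,III-2,IV-1]: 12 consistent

III-1 ∈ {AA CC, AA Cc, Aa CC, Aa Cc, aa CC, aa Cc}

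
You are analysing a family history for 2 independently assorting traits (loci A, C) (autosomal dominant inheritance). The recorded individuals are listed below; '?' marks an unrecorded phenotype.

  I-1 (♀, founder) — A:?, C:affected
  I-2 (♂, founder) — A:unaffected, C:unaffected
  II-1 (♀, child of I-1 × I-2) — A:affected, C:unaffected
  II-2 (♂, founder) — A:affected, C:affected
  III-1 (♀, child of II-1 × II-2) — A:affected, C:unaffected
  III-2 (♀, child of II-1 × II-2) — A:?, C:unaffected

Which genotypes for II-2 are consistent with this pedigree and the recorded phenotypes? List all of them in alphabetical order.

A/I-1 ? ·: Aa|AA
A/I-2 un ·: aa
A/II-1 aff I-1×I-2: Aa
A/II-2 aff ·: Aa|AA
A/III-1 aff II-1×II-2: Aa|AA
A/III-2 ? II-1×II-2: aa|Aa|AA
⇒ A over [I-1,I-2,II-1,II-2,III-1,III-2]: 20 consistent
C/I-1 aff ·: Cc
C/I-2 un ·: cc
C/II-1 un I-1×I-2: cc
C/II-2 aff ·: Cc
C/III-1 un II-1×II-2: cc
C/III-2 un II-1×II-2: cc
⇒ C over [I-1,I-2,II-1,II-2,III-1,III-2]: 1 consistent

II-2 ∈ {AA Cc, Aa Cc}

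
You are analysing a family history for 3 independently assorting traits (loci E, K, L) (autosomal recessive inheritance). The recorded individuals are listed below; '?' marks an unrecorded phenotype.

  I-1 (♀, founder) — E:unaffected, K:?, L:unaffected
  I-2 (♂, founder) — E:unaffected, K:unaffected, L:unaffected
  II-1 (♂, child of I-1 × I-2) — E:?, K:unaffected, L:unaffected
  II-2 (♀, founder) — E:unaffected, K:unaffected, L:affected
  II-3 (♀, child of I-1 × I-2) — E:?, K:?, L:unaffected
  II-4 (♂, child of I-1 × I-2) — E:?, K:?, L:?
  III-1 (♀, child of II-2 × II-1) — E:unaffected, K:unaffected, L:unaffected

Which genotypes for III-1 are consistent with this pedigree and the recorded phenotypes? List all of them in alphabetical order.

III-1 ∈ {EE KK Ll, EE Kk Ll, Ee KK Ll, Ee Kk Ll}

E/I-1 un ·: EE|Ee
E/I-2 un ·: EE|Ee
E/II-1 ? I-1×I-2: EE|Ee|ee
E/II-2 un ·: EE|Ee
E/II-3 ? I-1×I-2: EE|Ee|ee
E/II-4 ? I-1×I-2: EE|Ee|ee
E/III-1 un II-2×II-1: EE|Ee
⇒ E over [I-1,I-2,II-1,II-2,II-3,II-4,III-1]: 140 consistent
K/I-1 ? ·: KK|Kk|kk
K/I-2 un ·: KK|Kk
K/II-1 un I-1×I-2: KK|Kk
K/II-2 un ·: KK|Kk
K/II-3 ? I-1×I-2: KK|Kk|kk
K/II-4 ? I-1×I-2: KK|Kk|kk
K/III-1 un II-2×II-1: KK|Kk
⇒ K over [I-1,I-2,II-1,II-2,II-3,II-4,III-1]: 142 consistent
L/I-1 un ·: LL|Ll
L/I-2 un ·: LL|Ll
L/II-1 un I-1×I-2: LL|Ll
L/II-2 aff ·: ll
L/II-3 un I-1×I-2: LL|Ll
L/II-4 ? I-1×I-2: LL|Ll|ll
L/III-1 un II-2×II-1: Ll
⇒ L over [I-1,I-2,II-1,II-2,II-3,II-4,III-1]: 29 consistent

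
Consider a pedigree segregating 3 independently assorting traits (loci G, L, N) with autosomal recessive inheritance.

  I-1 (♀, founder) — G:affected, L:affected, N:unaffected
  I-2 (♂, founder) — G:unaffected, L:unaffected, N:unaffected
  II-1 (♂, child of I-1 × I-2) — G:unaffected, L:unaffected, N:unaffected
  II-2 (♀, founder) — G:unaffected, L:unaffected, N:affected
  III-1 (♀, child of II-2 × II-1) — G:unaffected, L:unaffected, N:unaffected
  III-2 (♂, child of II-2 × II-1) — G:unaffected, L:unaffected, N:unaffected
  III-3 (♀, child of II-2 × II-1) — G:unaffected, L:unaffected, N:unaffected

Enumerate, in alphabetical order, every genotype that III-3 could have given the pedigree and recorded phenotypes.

G/I-1 aff ·: gg
G/I-2 un ·: GG|Gg
G/II-1 un I-1×I-2: Gg
G/II-2 un ·: GG|Gg
G/III-1 un II-2×II-1: GG|Gg
G/III-2 un II-2×II-1: GG|Gg
G/III-3 un II-2×II-1: GG|Gg
⇒ G over [I-1,I-2,II-1,II-2,III-1,III-2,III-3]: 32 consistent
L/I-1 aff ·: ll
L/I-2 un ·: LL|Ll
L/II-1 un I-1×I-2: Ll
L/II-2 un ·: LL|Ll
L/III-1 un II-2×II-1: LL|Ll
L/III-2 un II-2×II-1: LL|Ll
L/III-3 un II-2×II-1: LL|Ll
⇒ L over [I-1,I-2,II-1,II-2,III-1,III-2,III-3]: 32 consistent
N/I-1 un ·: NN|Nn
N/I-2 un ·: NN|Nn
N/II-1 un I-1×I-2: NN|Nn
N/II-2 aff ·: nn
N/III-1 un II-2×II-1: Nn
N/III-2 un II-2×II-1: Nn
N/III-3 un II-2×II-1: Nn
⇒ N over [I-1,I-2,II-1,II-2,III-1,III-2,III-3]: 7 consistent

III-3 ∈ {GG LL Nn, GG Ll Nn, Gg LL Nn, Gg Ll Nn}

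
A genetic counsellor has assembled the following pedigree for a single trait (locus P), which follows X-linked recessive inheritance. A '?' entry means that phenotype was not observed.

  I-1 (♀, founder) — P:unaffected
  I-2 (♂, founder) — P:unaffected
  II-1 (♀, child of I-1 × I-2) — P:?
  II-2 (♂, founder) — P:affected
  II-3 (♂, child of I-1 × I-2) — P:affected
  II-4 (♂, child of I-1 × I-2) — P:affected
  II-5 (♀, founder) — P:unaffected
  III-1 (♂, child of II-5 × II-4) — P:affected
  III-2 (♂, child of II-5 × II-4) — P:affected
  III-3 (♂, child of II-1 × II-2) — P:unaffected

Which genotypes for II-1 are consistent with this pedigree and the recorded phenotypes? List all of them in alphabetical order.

P/I-1 un ·: X^PX^p
P/I-2 un ·: X^PY
P/II-1 ? I-1×I-2: X^PX^P|X^PX^p
P/II-2 aff ·: X^pY
P/II-3 aff I-1×I-2: X^pY
P/II-4 aff I-1×I-2: X^pY
P/II-5 un ·: X^PX^p
P/III-1 aff II-5×II-4: X^pY
P/III-2 aff II-5×II-4: X^pY
P/III-3 un II-1×II-2: X^PY
⇒ P over [I-1,I-2,II-1,II-2,II-3,II-4,II-5,III-1,III-2,III-3]: 2 consistent

II-1 ∈ {X^PX^P, X^PX^p}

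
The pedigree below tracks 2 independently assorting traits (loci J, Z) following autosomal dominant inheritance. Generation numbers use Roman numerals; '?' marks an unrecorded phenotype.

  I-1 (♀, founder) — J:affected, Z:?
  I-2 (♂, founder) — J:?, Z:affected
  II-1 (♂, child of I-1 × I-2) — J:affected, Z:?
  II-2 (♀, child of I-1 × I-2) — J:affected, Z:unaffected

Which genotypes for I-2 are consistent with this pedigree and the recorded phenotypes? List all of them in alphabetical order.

J/I-1 aff ·: Jj|JJ
J/I-2 ? ·: jj|Jj|JJ
J/II-1 aff I-1×I-2: Jj|JJ
J/II-2 aff I-1×I-2: Jj|JJ
⇒ J over [I-1,I-2,II-1,II-2]: 15 consistent
Z/I-1 ? ·: zz|Zz
Z/I-2 aff ·: Zz
Z/II-1 ? I-1×I-2: zz|Zz|ZZ
Z/II-2 un I-1×I-2: zz
⇒ Z over [I-1,I-2,II-1,II-2]: 5 consistent

I-2 ∈ {JJ Zz, Jj Zz, jj Zz}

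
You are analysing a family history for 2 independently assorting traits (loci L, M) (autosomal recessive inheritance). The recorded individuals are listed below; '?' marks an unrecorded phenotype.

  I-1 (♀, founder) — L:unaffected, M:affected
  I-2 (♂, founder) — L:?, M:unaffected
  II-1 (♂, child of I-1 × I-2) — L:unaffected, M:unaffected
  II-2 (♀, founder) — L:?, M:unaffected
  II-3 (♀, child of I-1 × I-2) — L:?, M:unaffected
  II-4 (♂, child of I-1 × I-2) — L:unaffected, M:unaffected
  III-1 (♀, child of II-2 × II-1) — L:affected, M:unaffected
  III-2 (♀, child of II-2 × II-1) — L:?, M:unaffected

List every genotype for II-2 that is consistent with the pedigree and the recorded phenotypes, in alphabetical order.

II-2 ∈ {Ll MM, Ll Mm, ll MM, ll Mm}

L/I-1 un ·: LL|Ll
L/I-2 ? ·: LL|Ll|ll
L/II-1 un I-1×I-2: Ll
L/II-2 ? ·: Ll|ll
L/II-3 ? I-1×I-2: LL|Ll|ll
L/II-4 un I-1×I-2: LL|Ll
L/III-1 aff II-2×II-1: ll
L/III-2 ? II-2×II-1: LL|Ll|ll
⇒ L over [I-1,I-2,II-1,II-2,II-3,II-4,III-1,III-2]: 85 consistent
M/I-1 aff ·: mm
M/I-2 un ·: MM|Mm
M/II-1 un I-1×I-2: Mm
M/II-2 un ·: MM|Mm
M/II-3 un I-1×I-2: Mm
M/II-4 un I-1×I-2: Mm
M/III-1 un II-2×II-1: MM|Mm
M/III-2 un II-2×II-1: MM|Mm
⇒ M over [I-1,I-2,II-1,II-2,II-3,II-4,III-1,III-2]: 16 consistent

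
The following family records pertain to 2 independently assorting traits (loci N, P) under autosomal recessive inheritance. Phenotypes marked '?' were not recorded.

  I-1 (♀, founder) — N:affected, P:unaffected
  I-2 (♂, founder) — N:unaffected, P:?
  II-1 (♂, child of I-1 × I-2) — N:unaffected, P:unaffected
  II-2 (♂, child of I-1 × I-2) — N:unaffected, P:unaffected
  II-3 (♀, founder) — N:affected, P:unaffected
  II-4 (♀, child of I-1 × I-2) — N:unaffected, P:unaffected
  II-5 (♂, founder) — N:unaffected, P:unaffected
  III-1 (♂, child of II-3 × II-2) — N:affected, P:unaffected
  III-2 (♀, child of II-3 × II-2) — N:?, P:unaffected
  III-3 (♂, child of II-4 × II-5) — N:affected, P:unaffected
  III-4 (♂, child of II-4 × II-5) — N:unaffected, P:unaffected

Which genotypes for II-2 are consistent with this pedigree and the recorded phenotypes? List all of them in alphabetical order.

II-2 ∈ {Nn PP, Nn Pp}

N/I-1 aff ·: nn
N/I-2 un ·: NN|Nn
N/II-1 un I-1×I-2: Nn
N/II-2 un I-1×I-2: Nn
N/II-3 aff ·: nn
N/II-4 un I-1×I-2: Nn
N/II-5 un ·: Nn
N/III-1 aff II-3×II-2: nn
N/III-2 ? II-3×II-2: Nn|nn
N/III-3 aff II-4×II-5: nn
N/III-4 un II-4×II-5: NN|Nn
⇒ N over [I-1,I-2,II-1,II-2,II-3,II-4,II-5,III-1,III-2,III-3,III-4]: 8 consistent
P/I-1 un ·: PP|Pp
P/I-2 ? ·: PP|Pp|pp
P/II-1 un I-1×I-2: PP|Pp
P/II-2 un I-1×I-2: PP|Pp
P/II-3 un ·: PP|Pp
P/II-4 un I-1×I-2: PP|Pp
P/II-5 un ·: PP|Pp
P/III-1 un II-3×II-2: PP|Pp
P/III-2 un II-3×II-2: PP|Pp
P/III-3 un II-4×II-5: PP|Pp
P/III-4 un II-4×II-5: PP|Pp
⇒ P over [I-1,I-2,II-1,II-2,II-3,II-4,II-5,III-1,III-2,III-3,III-4]: 1167 consistent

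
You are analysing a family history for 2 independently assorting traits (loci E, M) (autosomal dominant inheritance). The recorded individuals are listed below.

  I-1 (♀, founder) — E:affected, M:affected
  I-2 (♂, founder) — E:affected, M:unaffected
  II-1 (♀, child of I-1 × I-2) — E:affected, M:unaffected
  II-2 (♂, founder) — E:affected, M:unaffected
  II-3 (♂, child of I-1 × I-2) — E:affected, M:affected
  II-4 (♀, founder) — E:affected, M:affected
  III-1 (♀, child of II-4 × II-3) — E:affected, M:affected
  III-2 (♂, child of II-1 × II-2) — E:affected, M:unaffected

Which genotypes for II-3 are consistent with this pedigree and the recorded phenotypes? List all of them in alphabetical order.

E/I-1 aff ·: Ee|EE
E/I-2 aff ·: Ee|EE
E/II-1 aff I-1×I-2: Ee|EE
E/II-2 aff ·: Ee|EE
E/II-3 aff I-1×I-2: Ee|EE
E/II-4 aff ·: Ee|EE
E/III-1 aff II-4×II-3: Ee|EE
E/III-2 aff II-1×II-2: Ee|EE
⇒ E over [I-1,I-2,II-1,II-2,II-3,II-4,III-1,III-2]: 156 consistent
M/I-1 aff ·: Mm
M/I-2 un ·: mm
M/II-1 un I-1×I-2: mm
M/II-2 un ·: mm
M/II-3 aff I-1×I-2: Mm
M/II-4 aff ·: Mm|MM
M/III-1 aff II-4×II-3: Mm|MM
M/III-2 un II-1×II-2: mm
⇒ M over [I-1,I-2,II-1,II-2,II-3,II-4,III-1,III-2]: 4 consistent

II-3 ∈ {EE Mm, Ee Mm}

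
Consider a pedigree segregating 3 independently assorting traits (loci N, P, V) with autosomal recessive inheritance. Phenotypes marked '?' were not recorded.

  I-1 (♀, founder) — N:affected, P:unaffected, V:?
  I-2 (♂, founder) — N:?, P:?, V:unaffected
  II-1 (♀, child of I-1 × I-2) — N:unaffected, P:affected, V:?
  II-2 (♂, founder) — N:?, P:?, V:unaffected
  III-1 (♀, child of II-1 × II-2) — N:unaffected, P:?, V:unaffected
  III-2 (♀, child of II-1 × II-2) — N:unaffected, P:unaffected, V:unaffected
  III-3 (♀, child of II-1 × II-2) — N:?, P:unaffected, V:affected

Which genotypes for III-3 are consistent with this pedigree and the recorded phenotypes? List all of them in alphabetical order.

N/I-1 aff ·: nn
N/I-2 ? ·: NN|Nn
N/II-1 un I-1×I-2: Nn
N/II-2 ? ·: NN|Nn|nn
N/III-1 un II-1×II-2: NN|Nn
N/III-2 un II-1×II-2: NN|Nn
N/III-3 ? II-1×II-2: NN|Nn|nn
⇒ N over [I-1,I-2,II-1,II-2,III-1,III-2,III-3]: 44 consistent
P/I-1 un ·: Pp
P/I-2 ? ·: Pp|pp
P/II-1 aff I-1×I-2: pp
P/II-2 ? ·: PP|Pp
P/III-1 ? II-1×II-2: Pp|pp
P/III-2 un II-1×II-2: Pp
P/III-3 un II-1×II-2: Pp
⇒ P over [I-1,I-2,II-1,II-2,III-1,III-2,III-3]: 6 consistent
V/I-1 ? ·: VV|Vv|vv
V/I-2 un ·: VV|Vv
V/II-1 ? I-1×I-2: Vv|vv
V/II-2 un ·: Vv
V/III-1 un II-1×II-2: VV|Vv
V/III-2 un II-1×II-2: VV|Vv
V/III-3 aff II-1×II-2: vv
⇒ V over [I-1,I-2,II-1,II-2,III-1,III-2,III-3]: 22 consistent

III-3 ∈ {NN Pp vv, Nn Pp vv, nn Pp vv}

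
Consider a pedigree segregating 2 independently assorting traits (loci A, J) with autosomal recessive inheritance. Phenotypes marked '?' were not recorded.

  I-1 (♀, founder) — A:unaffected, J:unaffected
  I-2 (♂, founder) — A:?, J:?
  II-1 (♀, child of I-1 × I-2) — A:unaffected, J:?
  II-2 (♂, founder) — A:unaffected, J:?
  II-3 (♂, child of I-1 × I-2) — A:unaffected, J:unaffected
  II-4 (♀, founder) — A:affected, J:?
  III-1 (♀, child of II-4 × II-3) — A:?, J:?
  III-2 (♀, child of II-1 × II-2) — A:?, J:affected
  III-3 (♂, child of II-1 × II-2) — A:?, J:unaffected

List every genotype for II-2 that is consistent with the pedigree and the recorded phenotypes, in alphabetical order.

II-2 ∈ {AA Jj, AA jj, Aa Jj, Aa jj}

A/I-1 un ·: AA|Aa
A/I-2 ? ·: AA|Aa|aa
A/II-1 un I-1×I-2: AA|Aa
A/II-2 un ·: AA|Aa
A/II-3 un I-1×I-2: AA|Aa
A/II-4 aff ·: aa
A/III-1 ? II-4×II-3: Aa|aa
A/III-2 ? II-1×II-2: AA|Aa|aa
A/III-3 ? II-1×II-2: AA|Aa|aa
⇒ A over [I-1,I-2,II-1,II-2,II-3,II-4,III-1,III-2,III-3]: 219 consistent
J/I-1 un ·: JJ|Jj
J/I-2 ? ·: JJ|Jj|jj
J/II-1 ? I-1×I-2: Jj|jj
J/II-2 ? ·: Jj|jj
J/II-3 un I-1×I-2: JJ|Jj
J/II-4 ? ·: JJ|Jj|jj
J/III-1 ? II-4×II-3: JJ|Jj|jj
J/III-2 aff II-1×II-2: jj
J/III-3 un II-1×II-2: JJ|Jj
⇒ J over [I-1,I-2,II-1,II-2,II-3,II-4,III-1,III-2,III-3]: 159 consistent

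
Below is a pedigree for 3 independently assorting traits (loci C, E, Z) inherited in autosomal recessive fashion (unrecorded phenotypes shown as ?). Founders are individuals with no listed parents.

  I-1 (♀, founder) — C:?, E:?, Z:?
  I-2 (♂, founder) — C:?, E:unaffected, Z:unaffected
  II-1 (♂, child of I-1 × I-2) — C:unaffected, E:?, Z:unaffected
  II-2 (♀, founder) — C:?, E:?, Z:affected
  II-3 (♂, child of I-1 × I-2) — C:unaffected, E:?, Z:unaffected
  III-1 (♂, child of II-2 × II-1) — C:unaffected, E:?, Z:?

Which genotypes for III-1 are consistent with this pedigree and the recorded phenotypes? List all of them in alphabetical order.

C/I-1 ? ·: CC|Cc|cc
C/I-2 ? ·: CC|Cc|cc
C/II-1 un I-1×I-2: CC|Cc
C/II-2 ? ·: CC|Cc|cc
C/II-3 un I-1×I-2: CC|Cc
C/III-1 un II-2×II-1: CC|Cc
⇒ C over [I-1,I-2,II-1,II-2,II-3,III-1]: 78 consistent
E/I-1 ? ·: EE|Ee|ee
E/I-2 un ·: EE|Ee
E/II-1 ? I-1×I-2: EE|Ee|ee
E/II-2 ? ·: EE|Ee|ee
E/II-3 ? I-1×I-2: EE|Ee|ee
E/III-1 ? II-2×II-1: EE|Ee|ee
⇒ E over [I-1,I-2,II-1,II-2,II-3,III-1]: 122 consistent
Z/I-1 ? ·: ZZ|Zz|zz
Z/I-2 un ·: ZZ|Zz
Z/II-1 un I-1×I-2: ZZ|Zz
Z/II-2 aff ·: zz
Z/II-3 un I-1×I-2: ZZ|Zz
Z/III-1 ? II-2×II-1: Zz|zz
⇒ Z over [I-1,I-2,II-1,II-2,II-3,III-1]: 23 consistent

III-1 ∈ {CC EE Zz, CC EE zz, CC Ee Zz, CC Ee zz, CC ee Zz, CC ee zz, Cc EE Zz, Cc EE zz, Cc Ee Zz, Cc Ee zz, Cc ee Zz, Cc ee zz}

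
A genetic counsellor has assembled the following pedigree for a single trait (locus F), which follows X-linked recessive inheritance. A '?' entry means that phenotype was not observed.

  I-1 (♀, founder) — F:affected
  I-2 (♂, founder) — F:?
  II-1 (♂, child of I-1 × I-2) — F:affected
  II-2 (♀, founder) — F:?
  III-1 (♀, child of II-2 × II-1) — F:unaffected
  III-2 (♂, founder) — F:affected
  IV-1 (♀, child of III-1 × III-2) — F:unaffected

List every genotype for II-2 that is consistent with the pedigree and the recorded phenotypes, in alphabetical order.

II-2 ∈ {X^FX^F, X^FX^f}

F/I-1 aff ·: X^fX^f
F/I-2 ? ·: X^FY|X^fY
F/II-1 aff I-1×I-2: X^fY
F/II-2 ? ·: X^FX^F|X^FX^f
F/III-1 un II-2×II-1: X^FX^f
F/III-2 aff ·: X^fY
F/IV-1 un III-1×III-2: X^FX^f
⇒ F over [I-1,I-2,II-1,II-2,III-1,III-2,IV-1]: 4 consistent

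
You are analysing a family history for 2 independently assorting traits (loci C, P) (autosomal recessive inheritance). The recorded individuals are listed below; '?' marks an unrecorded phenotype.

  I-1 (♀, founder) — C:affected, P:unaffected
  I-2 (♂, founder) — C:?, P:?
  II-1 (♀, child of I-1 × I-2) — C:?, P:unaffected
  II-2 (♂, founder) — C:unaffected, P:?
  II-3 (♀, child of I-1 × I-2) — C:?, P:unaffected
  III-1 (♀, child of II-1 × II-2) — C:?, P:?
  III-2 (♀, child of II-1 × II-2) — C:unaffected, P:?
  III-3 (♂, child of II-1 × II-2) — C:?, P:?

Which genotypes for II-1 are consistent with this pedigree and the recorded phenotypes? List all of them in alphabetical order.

II-1 ∈ {Cc PP, Cc Pp, cc PP, cc Pp}

C/I-1 aff ·: cc
C/I-2 ? ·: CC|Cc|cc
C/II-1 ? I-1×I-2: Cc|cc
C/II-2 un ·: CC|Cc
C/II-3 ? I-1×I-2: Cc|cc
C/III-1 ? II-1×II-2: CC|Cc|cc
C/III-2 un II-1×II-2: CC|Cc
C/III-3 ? II-1×II-2: CC|Cc|cc
⇒ C over [I-1,I-2,II-1,II-2,II-3,III-1,III-2,III-3]: 93 consistent
P/I-1 un ·: PP|Pp
P/I-2 ? ·: PP|Pp|pp
P/II-1 un I-1×I-2: PP|Pp
P/II-2 ? ·: PP|Pp|pp
P/II-3 un I-1×I-2: PP|Pp
P/III-1 ? II-1×II-2: PP|Pp|pp
P/III-2 ? II-1×II-2: PP|Pp|pp
P/III-3 ? II-1×II-2: PP|Pp|pp
⇒ P over [I-1,I-2,II-1,II-2,II-3,III-1,III-2,III-3]: 414 consistent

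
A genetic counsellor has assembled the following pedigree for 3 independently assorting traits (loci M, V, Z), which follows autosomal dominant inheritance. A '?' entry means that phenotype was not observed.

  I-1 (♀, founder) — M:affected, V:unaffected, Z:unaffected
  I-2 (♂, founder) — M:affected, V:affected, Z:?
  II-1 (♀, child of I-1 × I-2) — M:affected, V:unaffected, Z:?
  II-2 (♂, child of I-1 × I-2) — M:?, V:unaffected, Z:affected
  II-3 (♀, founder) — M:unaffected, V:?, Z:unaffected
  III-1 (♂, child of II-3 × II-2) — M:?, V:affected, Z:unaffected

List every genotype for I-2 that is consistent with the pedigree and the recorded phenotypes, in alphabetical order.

I-2 ∈ {MM Vv ZZ, MM Vv Zz, Mm Vv ZZ, Mm Vv Zz}

M/I-1 aff ·: Mm|MM
M/I-2 aff ·: Mm|MM
M/II-1 aff I-1×I-2: Mm|MM
M/II-2 ? I-1×I-2: mm|Mm|MM
M/II-3 un ·: mm
M/III-1 ? II-3×II-2: mm|Mm
⇒ M over [I-1,I-2,II-1,II-2,II-3,III-1]: 21 consistent
V/I-1 un ·: vv
V/I-2 aff ·: Vv
V/II-1 un I-1×I-2: vv
V/II-2 un I-1×I-2: vv
V/II-3 ? ·: Vv|VV
V/III-1 aff II-3×II-2: Vv
⇒ V over [I-1,I-2,II-1,II-2,II-3,III-1]: 2 consistent
Z/I-1 un ·: zz
Z/I-2 ? ·: Zz|ZZ
Z/II-1 ? I-1×I-2: zz|Zz
Z/II-2 aff I-1×I-2: Zz
Z/II-3 un ·: zz
Z/III-1 un II-3×II-2: zz
⇒ Z over [I-1,I-2,II-1,II-2,II-3,III-1]: 3 consistent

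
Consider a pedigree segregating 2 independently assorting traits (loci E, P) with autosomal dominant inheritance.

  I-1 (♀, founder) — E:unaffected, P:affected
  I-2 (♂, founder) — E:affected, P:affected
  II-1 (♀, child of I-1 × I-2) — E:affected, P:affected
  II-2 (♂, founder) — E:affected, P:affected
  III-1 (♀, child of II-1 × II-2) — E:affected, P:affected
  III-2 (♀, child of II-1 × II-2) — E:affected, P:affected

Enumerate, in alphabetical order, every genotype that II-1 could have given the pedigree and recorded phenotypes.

E/I-1 un ·: ee
E/I-2 aff ·: Ee|EE
E/II-1 aff I-1×I-2: Ee
E/II-2 aff ·: Ee|EE
E/III-1 aff II-1×II-2: Ee|EE
E/III-2 aff II-1×II-2: Ee|EE
⇒ E over [I-1,I-2,II-1,II-2,III-1,III-2]: 16 consistent
P/I-1 aff ·: Pp|PP
P/I-2 aff ·: Pp|PP
P/II-1 aff I-1×I-2: Pp|PP
P/II-2 aff ·: Pp|PP
P/III-1 aff II-1×II-2: Pp|PP
P/III-2 aff II-1×II-2: Pp|PP
⇒ P over [I-1,I-2,II-1,II-2,III-1,III-2]: 44 consistent

II-1 ∈ {Ee PP, Ee Pp}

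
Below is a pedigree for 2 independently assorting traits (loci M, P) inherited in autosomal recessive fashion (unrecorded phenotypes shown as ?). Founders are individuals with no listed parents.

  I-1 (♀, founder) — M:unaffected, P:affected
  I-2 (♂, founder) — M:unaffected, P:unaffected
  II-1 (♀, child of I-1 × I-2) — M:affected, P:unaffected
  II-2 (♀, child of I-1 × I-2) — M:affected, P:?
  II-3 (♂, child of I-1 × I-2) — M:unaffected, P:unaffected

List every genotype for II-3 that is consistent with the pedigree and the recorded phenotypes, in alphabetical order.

II-3 ∈ {MM Pp, Mm Pp}

M/I-1 un ·: Mm
M/I-2 un ·: Mm
M/II-1 aff I-1×I-2: mm
M/II-2 aff I-1×I-2: mm
M/II-3 un I-1×I-2: MM|Mm
⇒ M over [I-1,I-2,II-1,II-2,II-3]: 2 consistent
P/I-1 aff ·: pp
P/I-2 un ·: PP|Pp
P/II-1 un I-1×I-2: Pp
P/II-2 ? I-1×I-2: Pp|pp
P/II-3 un I-1×I-2: Pp
⇒ P over [I-1,I-2,II-1,II-2,II-3]: 3 consistent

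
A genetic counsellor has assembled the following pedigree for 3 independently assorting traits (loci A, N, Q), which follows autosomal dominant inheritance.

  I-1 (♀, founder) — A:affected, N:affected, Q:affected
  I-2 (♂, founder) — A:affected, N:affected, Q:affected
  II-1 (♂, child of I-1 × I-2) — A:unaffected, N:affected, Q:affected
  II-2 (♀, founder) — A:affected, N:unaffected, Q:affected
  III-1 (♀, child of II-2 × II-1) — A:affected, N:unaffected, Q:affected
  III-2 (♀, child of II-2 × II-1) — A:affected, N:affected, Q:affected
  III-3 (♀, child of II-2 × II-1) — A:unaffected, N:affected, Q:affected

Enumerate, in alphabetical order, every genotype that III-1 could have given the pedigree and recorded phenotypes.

III-1 ∈ {Aa nn QQ, Aa nn Qq}

A/I-1 aff ·: Aa
A/I-2 aff ·: Aa
A/II-1 un I-1×I-2: aa
A/II-2 aff ·: Aa
A/III-1 aff II-2×II-1: Aa
A/III-2 aff II-2×II-1: Aa
A/III-3 un II-2×II-1: aa
⇒ A over [I-1,I-2,II-1,II-2,III-1,III-2,III-3]: 1 consistent
N/I-1 aff ·: Nn|NN
N/I-2 aff ·: Nn|NN
N/II-1 aff I-1×I-2: Nn
N/II-2 un ·: nn
N/III-1 un II-2×II-1: nn
N/III-2 aff II-2×II-1: Nn
N/III-3 aff II-2×II-1: Nn
⇒ N over [I-1,I-2,II-1,II-2,III-1,III-2,III-3]: 3 consistent
Q/I-1 aff ·: Qq|QQ
Q/I-2 aff ·: Qq|QQ
Q/II-1 aff I-1×I-2: Qq|QQ
Q/II-2 aff ·: Qq|QQ
Q/III-1 aff II-2×II-1: Qq|QQ
Q/III-2 aff II-2×II-1: Qq|QQ
Q/III-3 aff II-2×II-1: Qq|QQ
⇒ Q over [I-1,I-2,II-1,II-2,III-1,III-2,III-3]: 84 consistent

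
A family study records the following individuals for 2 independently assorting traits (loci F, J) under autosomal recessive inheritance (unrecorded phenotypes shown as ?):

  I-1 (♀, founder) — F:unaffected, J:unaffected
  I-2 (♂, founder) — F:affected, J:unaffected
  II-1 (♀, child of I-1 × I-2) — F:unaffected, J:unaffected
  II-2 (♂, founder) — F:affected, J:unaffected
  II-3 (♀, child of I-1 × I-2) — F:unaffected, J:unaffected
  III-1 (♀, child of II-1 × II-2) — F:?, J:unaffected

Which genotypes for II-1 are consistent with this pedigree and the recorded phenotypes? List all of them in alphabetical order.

F/I-1 un ·: FF|Ff
F/I-2 aff ·: ff
F/II-1 un I-1×I-2: Ff
F/II-2 aff ·: ff
F/II-3 un I-1×I-2: Ff
F/III-1 ? II-1×II-2: Ff|ff
⇒ F over [I-1,I-2,II-1,II-2,II-3,III-1]: 4 consistent
J/I-1 un ·: JJ|Jj
J/I-2 un ·: JJ|Jj
J/II-1 un I-1×I-2: JJ|Jj
J/II-2 un ·: JJ|Jj
J/II-3 un I-1×I-2: JJ|Jj
J/III-1 un II-1×II-2: JJ|Jj
⇒ J over [I-1,I-2,II-1,II-2,II-3,III-1]: 45 consistent

II-1 ∈ {Ff JJ, Ff Jj}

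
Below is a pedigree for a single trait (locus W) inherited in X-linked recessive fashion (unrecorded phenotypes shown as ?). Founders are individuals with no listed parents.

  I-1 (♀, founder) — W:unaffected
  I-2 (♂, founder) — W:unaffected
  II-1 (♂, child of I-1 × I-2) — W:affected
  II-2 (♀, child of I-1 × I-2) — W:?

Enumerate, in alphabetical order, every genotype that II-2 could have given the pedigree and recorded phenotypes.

W/I-1 un ·: X^WX^w
W/I-2 un ·: X^WY
W/II-1 aff I-1×I-2: X^wY
W/II-2 ? I-1×I-2: X^WX^W|X^WX^w
⇒ W over [I-1,I-2,II-1,II-2]: 2 consistent

II-2 ∈ {X^WX^W, X^WX^w}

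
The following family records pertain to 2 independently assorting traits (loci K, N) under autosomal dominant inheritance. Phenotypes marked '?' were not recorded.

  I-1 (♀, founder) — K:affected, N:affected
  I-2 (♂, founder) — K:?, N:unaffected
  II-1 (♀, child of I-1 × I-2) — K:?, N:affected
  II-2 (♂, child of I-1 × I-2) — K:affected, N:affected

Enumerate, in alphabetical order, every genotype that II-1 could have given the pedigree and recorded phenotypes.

K/I-1 aff ·: Kk|KK
K/I-2 ? ·: kk|Kk|KK
K/II-1 ? I-1×I-2: kk|Kk|KK
K/II-2 aff I-1×I-2: Kk|KK
⇒ K over [I-1,I-2,II-1,II-2]: 18 consistent
N/I-1 aff ·: Nn|NN
N/I-2 un ·: nn
N/II-1 aff I-1×I-2: Nn
N/II-2 aff I-1×I-2: Nn
⇒ N over [I-1,I-2,II-1,II-2]: 2 consistent

II-1 ∈ {KK Nn, Kk Nn, kk Nn}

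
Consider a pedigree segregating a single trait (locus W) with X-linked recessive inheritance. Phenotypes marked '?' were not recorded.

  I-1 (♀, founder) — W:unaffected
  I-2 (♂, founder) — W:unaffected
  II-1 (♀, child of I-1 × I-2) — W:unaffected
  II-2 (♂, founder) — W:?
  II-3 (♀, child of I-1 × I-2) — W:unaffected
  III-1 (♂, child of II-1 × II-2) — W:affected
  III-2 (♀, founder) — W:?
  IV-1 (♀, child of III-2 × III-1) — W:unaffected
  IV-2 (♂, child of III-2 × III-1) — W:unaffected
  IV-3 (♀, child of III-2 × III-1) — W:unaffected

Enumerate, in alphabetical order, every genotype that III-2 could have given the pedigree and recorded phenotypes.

W/I-1 un ·: X^WX^w
W/I-2 un ·: X^WY
W/II-1 un I-1×I-2: X^WX^w
W/II-2 ? ·: X^WY|X^wY
W/II-3 un I-1×I-2: X^WX^W|X^WX^w
W/III-1 aff II-1×II-2: X^wY
W/III-2 ? ·: X^WX^W|X^WX^w
W/IV-1 un III-2×III-1: X^WX^w
W/IV-2 un III-2×III-1: X^WY
W/IV-3 un III-2×III-1: X^WX^w
⇒ W over [I-1,I-2,II-1,II-2,II-3,III-1,III-2,IV-1,IV-2,IV-3]: 8 consistent

III-2 ∈ {X^WX^W, X^WX^w}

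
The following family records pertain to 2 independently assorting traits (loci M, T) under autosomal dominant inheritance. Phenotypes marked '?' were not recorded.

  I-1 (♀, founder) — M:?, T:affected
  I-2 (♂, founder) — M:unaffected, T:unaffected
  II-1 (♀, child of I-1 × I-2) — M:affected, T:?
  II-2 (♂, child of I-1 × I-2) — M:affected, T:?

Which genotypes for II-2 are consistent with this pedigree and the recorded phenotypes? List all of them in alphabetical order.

II-2 ∈ {Mm Tt, Mm tt}

M/I-1 ? ·: Mm|MM
M/I-2 un ·: mm
M/II-1 aff I-1×I-2: Mm
M/II-2 aff I-1×I-2: Mm
⇒ M over [I-1,I-2,II-1,II-2]: 2 consistent
T/I-1 aff ·: Tt|TT
T/I-2 un ·: tt
T/II-1 ? I-1×I-2: tt|Tt
T/II-2 ? I-1×I-2: tt|Tt
⇒ T over [I-1,I-2,II-1,II-2]: 5 consistent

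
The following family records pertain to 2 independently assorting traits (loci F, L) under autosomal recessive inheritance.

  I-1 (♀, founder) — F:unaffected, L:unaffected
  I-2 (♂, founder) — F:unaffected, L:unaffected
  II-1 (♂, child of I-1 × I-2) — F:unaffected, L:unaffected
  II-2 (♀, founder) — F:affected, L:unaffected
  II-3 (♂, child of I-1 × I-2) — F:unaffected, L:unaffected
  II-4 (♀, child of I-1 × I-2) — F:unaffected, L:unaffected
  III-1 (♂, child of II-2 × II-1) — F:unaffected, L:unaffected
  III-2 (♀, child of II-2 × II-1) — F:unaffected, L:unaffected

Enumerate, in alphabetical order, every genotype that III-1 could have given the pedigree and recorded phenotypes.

F/I-1 un ·: FF|Ff
F/I-2 un ·: FF|Ff
F/II-1 un I-1×I-2: FF|Ff
F/II-2 aff ·: ff
F/II-3 un I-1×I-2: FF|Ff
F/II-4 un I-1×I-2: FF|Ff
F/III-1 un II-2×II-1: Ff
F/III-2 un II-2×II-1: Ff
⇒ F over [I-1,I-2,II-1,II-2,II-3,II-4,III-1,III-2]: 25 consistent
L/I-1 un ·: LL|Ll
L/I-2 un ·: LL|Ll
L/II-1 un I-1×I-2: LL|Ll
L/II-2 un ·: LL|Ll
L/II-3 un I-1×I-2: LL|Ll
L/II-4 un I-1×I-2: LL|Ll
L/III-1 un II-2×II-1: LL|Ll
L/III-2 un II-2×II-1: LL|Ll
⇒ L over [I-1,I-2,II-1,II-2,II-3,II-4,III-1,III-2]: 161 consistent

III-1 ∈ {Ff LL, Ff Ll}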